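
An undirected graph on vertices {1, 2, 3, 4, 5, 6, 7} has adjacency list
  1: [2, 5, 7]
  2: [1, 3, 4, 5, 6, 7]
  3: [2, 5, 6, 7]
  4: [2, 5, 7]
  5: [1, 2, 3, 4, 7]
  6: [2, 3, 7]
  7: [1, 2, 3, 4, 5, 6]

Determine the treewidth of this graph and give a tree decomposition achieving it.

Each bag holds 4 vertices, so the decomposition has width 3, which upper-bounds the treewidth. On the other hand G contains the 4-clique {1, 2, 5, 7}. A clique must lie in a single bag of any decomposition, so no decomposition can have width below 3. Hence tw(G) = 3 exactly.

Treewidth 3.
One optimal decomposition is:
Bags: B1 = {2, 4, 5, 7}  B2 = {2, 3, 5, 7}  B3 = {2, 3, 6, 7}  B4 = {1, 2, 5, 7}
Tree: B1–B2, B2–B3, B1–B4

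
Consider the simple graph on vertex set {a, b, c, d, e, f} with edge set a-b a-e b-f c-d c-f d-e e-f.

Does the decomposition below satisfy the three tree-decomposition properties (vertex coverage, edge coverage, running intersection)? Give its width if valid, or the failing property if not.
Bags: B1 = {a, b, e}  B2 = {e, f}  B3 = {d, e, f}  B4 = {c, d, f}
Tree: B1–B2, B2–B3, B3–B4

A tree decomposition must satisfy three properties: every vertex lies in some bag; for every edge, both endpoints lie together in some bag; and for every vertex, the bags containing it form a connected subtree. Here edge (b,f) lies in no bag, so the decomposition is invalid.

No — edge (b,f) lies in no bag.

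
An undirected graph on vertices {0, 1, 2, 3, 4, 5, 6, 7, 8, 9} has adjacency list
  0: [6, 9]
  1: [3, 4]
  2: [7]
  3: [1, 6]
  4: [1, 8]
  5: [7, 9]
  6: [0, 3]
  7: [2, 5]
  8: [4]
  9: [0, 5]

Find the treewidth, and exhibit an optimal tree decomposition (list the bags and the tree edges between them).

Treewidth 1.
One such decomposition:
Bags: B1 = {4, 8}  B2 = {1, 4}  B3 = {1, 3}  B4 = {3, 6}  B5 = {0, 6}  B6 = {0, 9}  B7 = {5, 9}  B8 = {5, 7}  B9 = {2, 7}
Tree: B1–B2, B2–B3, B3–B4, B4–B5, B5–B6, B6–B7, B7–B8, B8–B9

Every bag has size at most 2, so the width is 2 − 1 = 1 and tw(G) ≤ 1. Since G has at least one edge (e.g. 8–4), it is not an edgeless graph, so tw(G) ≥ 1. Therefore the treewidth is 1.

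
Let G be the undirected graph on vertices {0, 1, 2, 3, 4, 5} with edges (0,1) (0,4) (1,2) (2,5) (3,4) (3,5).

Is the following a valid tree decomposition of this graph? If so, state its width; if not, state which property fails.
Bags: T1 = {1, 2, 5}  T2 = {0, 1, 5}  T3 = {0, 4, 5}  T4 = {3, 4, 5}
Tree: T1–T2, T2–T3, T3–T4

Yes; width 2.

Vertex coverage: the bags together contain {0, 1, 2, 3, 4, 5}, the full vertex set. Edge coverage: each edge of G has both endpoints in at least one bag. Running intersection: for every vertex, the bags containing it form a connected subtree. All three properties hold, so this is a valid tree decomposition of width max|bag| − 1 = 2, and hence tw(G) ≤ 2.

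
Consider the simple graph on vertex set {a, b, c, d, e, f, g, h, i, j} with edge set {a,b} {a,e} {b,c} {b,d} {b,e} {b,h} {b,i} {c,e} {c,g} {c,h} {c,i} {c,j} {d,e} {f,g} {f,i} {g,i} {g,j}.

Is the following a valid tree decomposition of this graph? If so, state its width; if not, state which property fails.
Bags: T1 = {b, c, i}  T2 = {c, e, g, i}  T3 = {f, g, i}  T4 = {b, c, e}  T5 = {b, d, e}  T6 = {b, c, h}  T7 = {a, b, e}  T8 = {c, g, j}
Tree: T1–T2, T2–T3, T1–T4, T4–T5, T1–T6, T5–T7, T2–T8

A tree decomposition must satisfy three properties: every vertex lies in some bag; for every edge, both endpoints lie together in some bag; and for every vertex, the bags containing it form a connected subtree. Here bags containing vertex e are not connected in the tree, so the decomposition is invalid.

No — bags containing vertex e are not connected in the tree.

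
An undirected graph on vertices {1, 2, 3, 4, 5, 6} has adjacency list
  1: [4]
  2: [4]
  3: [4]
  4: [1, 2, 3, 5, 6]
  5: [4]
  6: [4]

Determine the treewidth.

1

A width-1 tree decomposition is:
Bags: B1 = {4, 6}  B2 = {1, 4}  B3 = {3, 4}  B4 = {2, 4}  B5 = {4, 5}
Tree: B1–B2, B2–B3, B1–B4, B4–B5
The largest bag has 2 vertices, giving width 1; this decomposition certifies tw(G) ≤ 1. G has an edge, so its treewidth is at least 1. Combining the bounds, tw(G) = 1.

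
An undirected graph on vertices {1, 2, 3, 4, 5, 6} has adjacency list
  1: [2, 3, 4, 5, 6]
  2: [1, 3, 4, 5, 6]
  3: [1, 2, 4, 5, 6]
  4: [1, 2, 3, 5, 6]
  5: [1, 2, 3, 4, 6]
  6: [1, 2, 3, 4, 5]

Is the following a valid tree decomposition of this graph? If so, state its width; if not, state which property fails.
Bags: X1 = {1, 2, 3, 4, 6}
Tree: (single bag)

No — vertex 5 appears in no bag.

A tree decomposition must satisfy three properties: every vertex lies in some bag; for every edge, both endpoints lie together in some bag; and for every vertex, the bags containing it form a connected subtree. Here vertex 5 appears in no bag, so the decomposition is invalid.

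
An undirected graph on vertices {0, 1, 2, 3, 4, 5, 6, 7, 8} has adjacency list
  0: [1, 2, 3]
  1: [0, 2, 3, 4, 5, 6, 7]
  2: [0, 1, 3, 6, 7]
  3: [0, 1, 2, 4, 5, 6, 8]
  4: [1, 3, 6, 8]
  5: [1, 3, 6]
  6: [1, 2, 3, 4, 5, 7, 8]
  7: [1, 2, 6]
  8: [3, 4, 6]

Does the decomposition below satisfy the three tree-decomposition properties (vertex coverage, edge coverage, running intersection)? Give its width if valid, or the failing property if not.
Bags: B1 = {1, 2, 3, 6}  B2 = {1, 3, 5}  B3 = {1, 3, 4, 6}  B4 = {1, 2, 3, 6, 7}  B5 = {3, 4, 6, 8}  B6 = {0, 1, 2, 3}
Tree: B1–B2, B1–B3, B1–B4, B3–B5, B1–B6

A tree decomposition must satisfy three properties: every vertex lies in some bag; for every edge, both endpoints lie together in some bag; and for every vertex, the bags containing it form a connected subtree. Here edge (6,5) lies in no bag, so the decomposition is invalid.

No — edge (6,5) lies in no bag.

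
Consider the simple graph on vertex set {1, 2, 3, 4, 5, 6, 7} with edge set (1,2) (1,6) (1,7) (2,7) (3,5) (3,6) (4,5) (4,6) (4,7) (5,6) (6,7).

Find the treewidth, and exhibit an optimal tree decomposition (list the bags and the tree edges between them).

The largest bag has 3 vertices, giving width 2; this decomposition certifies tw(G) ≤ 2. On the other hand G contains the 3-clique {1, 2, 7}. A clique must lie in a single bag of any decomposition, so no decomposition can have width below 2. The upper and lower bounds meet at 2, so that is the treewidth.

Treewidth 2.
One optimal decomposition is:
Bags: B1 = {4, 5, 6}  B2 = {3, 5, 6}  B3 = {4, 6, 7}  B4 = {1, 6, 7}  B5 = {1, 2, 7}
Tree: B1–B2, B1–B3, B3–B4, B4–B5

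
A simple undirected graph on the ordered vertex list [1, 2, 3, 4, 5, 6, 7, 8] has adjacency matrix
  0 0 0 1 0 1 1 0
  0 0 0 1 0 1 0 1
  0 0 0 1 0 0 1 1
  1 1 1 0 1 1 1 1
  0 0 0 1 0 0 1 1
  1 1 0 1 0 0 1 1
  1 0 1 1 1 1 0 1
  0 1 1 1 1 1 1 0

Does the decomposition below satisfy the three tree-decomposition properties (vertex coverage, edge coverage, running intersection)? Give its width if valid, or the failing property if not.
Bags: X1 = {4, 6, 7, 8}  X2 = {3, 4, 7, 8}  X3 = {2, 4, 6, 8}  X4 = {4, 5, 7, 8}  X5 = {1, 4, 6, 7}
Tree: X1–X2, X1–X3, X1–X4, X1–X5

Yes; width 3.

Vertex coverage: the bags together contain {1, 2, 3, 4, 5, 6, 7, 8}, the full vertex set. Edge coverage: each edge of G has both endpoints in at least one bag. Running intersection: for every vertex, the bags containing it form a connected subtree. All three properties hold, so this is a valid tree decomposition of width max|bag| − 1 = 3, and hence tw(G) ≤ 3.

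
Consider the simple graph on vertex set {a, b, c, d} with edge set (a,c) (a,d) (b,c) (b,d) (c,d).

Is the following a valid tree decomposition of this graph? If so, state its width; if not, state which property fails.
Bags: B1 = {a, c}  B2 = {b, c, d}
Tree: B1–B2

No — edge (d,a) lies in no bag.

A tree decomposition must satisfy three properties: every vertex lies in some bag; for every edge, both endpoints lie together in some bag; and for every vertex, the bags containing it form a connected subtree. Here edge (d,a) lies in no bag, so the decomposition is invalid.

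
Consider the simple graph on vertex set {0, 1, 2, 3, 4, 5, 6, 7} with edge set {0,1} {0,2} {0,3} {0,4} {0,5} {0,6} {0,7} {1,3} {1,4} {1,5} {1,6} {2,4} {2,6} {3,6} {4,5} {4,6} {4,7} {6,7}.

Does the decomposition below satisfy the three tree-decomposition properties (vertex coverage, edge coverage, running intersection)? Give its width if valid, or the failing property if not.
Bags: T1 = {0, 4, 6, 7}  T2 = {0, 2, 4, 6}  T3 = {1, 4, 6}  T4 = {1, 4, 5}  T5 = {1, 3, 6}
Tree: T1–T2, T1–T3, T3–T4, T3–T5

A tree decomposition must satisfy three properties: every vertex lies in some bag; for every edge, both endpoints lie together in some bag; and for every vertex, the bags containing it form a connected subtree. Here edge (0,1) lies in no bag, so the decomposition is invalid.

No — edge (0,1) lies in no bag.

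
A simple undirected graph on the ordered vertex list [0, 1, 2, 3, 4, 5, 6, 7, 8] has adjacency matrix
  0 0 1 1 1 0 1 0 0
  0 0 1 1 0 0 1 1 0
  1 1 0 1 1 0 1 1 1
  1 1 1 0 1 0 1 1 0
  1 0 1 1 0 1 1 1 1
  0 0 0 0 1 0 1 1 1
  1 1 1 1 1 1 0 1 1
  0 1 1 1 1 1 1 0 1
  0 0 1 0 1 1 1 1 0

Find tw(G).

4

A width-4 tree decomposition is:
Bags: B1 = {4, 5, 6, 7, 8}  B2 = {2, 4, 6, 7, 8}  B3 = {2, 3, 4, 6, 7}  B4 = {0, 2, 3, 4, 6}  B5 = {1, 2, 3, 6, 7}
Tree: B1–B2, B2–B3, B3–B4, B3–B5
The largest bag has 5 vertices, giving width 4; this decomposition certifies tw(G) ≤ 4. For the lower bound, the 5 vertices {2, 4, 6, 7, 8} are pairwise adjacent, and any tree decomposition puts a clique entirely inside one bag — forcing width ≥ 4. Therefore the treewidth is 4.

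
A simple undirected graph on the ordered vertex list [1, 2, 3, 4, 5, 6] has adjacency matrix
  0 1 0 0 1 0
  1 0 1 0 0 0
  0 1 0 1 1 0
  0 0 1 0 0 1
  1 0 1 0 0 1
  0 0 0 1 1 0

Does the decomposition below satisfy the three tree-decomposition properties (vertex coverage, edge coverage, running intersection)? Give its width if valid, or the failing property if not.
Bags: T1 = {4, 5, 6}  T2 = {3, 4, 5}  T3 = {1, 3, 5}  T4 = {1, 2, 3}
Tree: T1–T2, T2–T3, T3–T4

Every vertex of G appears in some bag (union = {1, 2, 3, 4, 5, 6}); every edge is covered by a bag; and for each vertex v the set of bags containing v is connected in the bag tree. The decomposition is therefore valid. The largest bag has 3 vertices, so the width is 2.

Yes; width 2.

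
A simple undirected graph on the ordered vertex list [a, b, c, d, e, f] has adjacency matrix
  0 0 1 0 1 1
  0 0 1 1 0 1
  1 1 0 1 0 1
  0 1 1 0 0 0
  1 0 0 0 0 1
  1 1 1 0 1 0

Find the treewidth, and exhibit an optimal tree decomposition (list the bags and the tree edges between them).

Each bag holds 3 vertices, so the decomposition has width 2, which upper-bounds the treewidth. Conversely, {a, e, f} is a clique of size 3, and the vertices of any clique must share a bag in every tree decomposition; so some bag has ≥ 3 vertices and tw(G) ≥ 2. The upper and lower bounds meet at 2, so that is the treewidth.

Treewidth 2.
One optimal decomposition is:
Bags: B1 = {b, c, f}  B2 = {b, c, d}  B3 = {a, c, f}  B4 = {a, e, f}
Tree: B1–B2, B1–B3, B3–B4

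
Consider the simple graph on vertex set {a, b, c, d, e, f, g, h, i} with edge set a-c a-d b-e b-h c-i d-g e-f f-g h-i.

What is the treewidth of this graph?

2

A width-2 tree decomposition is:
Bags: B1 = {b, e, h}  B2 = {e, h, i}  B3 = {c, e, i}  B4 = {a, c, e}  B5 = {a, d, e}  B6 = {d, e, g}  B7 = {e, f, g}
Tree: B1–B2, B2–B3, B3–B4, B4–B5, B5–B6, B6–B7
Every bag has size at most 3, so the width is 3 − 1 = 2 and tw(G) ≤ 2. The edges e–b–h–i–c–a–d–g–f–e form a cycle, so G is not a tree and its treewidth is at least 2. Therefore the treewidth is 2.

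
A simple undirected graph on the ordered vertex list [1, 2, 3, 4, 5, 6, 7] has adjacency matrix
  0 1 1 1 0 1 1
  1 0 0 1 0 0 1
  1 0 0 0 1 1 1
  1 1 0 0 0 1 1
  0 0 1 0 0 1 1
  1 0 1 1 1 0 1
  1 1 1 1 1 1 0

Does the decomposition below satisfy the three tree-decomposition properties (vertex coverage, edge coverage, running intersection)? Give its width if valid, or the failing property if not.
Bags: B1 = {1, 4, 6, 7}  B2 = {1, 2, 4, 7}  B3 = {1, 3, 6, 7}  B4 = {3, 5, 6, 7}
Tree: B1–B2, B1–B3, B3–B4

Yes; width 3.

Checking the three conditions: (i) the bags cover all of {1, 2, 3, 4, 5, 6, 7}; (ii) for each edge, some bag contains both endpoints; (iii) the bags containing any fixed vertex form a subtree. All hold, so the decomposition is valid with width 4 − 1 = 3.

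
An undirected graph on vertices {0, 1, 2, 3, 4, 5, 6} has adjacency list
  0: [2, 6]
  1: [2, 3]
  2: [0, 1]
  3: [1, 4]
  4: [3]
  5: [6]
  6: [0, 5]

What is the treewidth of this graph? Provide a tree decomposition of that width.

Treewidth 1.
One optimal decomposition is:
Bags: B1 = {5, 6}  B2 = {0, 6}  B3 = {0, 2}  B4 = {1, 2}  B5 = {1, 3}  B6 = {3, 4}
Tree: B1–B2, B2–B3, B3–B4, B4–B5, B5–B6

Each bag holds 2 vertices, so the decomposition has width 1, which upper-bounds the treewidth. Since G has at least one edge (e.g. 5–6), it is not an edgeless graph, so tw(G) ≥ 1. Combining the bounds, tw(G) = 1.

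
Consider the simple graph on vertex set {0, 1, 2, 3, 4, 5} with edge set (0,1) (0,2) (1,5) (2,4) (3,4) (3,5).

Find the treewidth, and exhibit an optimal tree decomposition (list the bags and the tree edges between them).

Treewidth 2.
Bags: B1 = {0, 1, 2}  B2 = {1, 2, 4}  B3 = {1, 3, 4}  B4 = {1, 3, 5}
Tree: B1–B2, B2–B3, B3–B4

The largest bag has 3 vertices, giving width 2; this decomposition certifies tw(G) ≤ 2. The edges 1–0–2–4–3–5–1 form a cycle, so G is not a tree and its treewidth is at least 2. Combining the bounds, tw(G) = 2.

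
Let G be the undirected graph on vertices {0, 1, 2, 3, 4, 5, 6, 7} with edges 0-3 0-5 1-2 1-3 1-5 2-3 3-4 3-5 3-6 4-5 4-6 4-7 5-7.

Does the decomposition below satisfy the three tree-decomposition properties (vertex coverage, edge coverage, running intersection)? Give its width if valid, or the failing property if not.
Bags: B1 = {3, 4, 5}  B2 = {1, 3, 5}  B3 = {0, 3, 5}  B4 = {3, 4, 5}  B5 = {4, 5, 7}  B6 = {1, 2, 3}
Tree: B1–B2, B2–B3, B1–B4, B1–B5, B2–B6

No — vertex 6 appears in no bag.

A tree decomposition must satisfy three properties: every vertex lies in some bag; for every edge, both endpoints lie together in some bag; and for every vertex, the bags containing it form a connected subtree. Here vertex 6 appears in no bag, so the decomposition is invalid.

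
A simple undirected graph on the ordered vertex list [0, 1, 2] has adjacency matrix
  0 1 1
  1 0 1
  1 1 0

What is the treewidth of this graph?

A width-2 tree decomposition is:
Bags: B1 = {0, 1, 2}
Tree: (single bag)
With just one bag of size 3, the width is 3 − 1 = 2, so tw(G) ≤ 2. For the lower bound, the 3 vertices {0, 1, 2} are pairwise adjacent, and any tree decomposition puts a clique entirely inside one bag — forcing width ≥ 2. Therefore the treewidth is 2.

2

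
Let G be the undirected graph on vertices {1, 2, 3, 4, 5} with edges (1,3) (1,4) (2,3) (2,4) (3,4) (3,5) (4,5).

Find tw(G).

2

A width-2 tree decomposition is:
Bags: B1 = {2, 3, 4}  B2 = {1, 3, 4}  B3 = {3, 4, 5}
Tree: B1–B2, B1–B3
The largest bag has 3 vertices, giving width 2; this decomposition certifies tw(G) ≤ 2. On the other hand G contains the 3-clique {1, 3, 4}. A clique must lie in a single bag of any decomposition, so no decomposition can have width below 2. Therefore the treewidth is 2.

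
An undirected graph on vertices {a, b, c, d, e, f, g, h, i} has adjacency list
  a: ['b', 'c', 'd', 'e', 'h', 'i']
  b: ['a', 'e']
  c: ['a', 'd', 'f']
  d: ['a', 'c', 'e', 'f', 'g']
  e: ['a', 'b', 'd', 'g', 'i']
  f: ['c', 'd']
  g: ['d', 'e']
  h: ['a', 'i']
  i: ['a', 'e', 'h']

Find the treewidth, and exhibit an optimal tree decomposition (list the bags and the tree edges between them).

Each bag holds 3 vertices, so the decomposition has width 2, which upper-bounds the treewidth. Conversely, {d, e, g} is a clique of size 3, and the vertices of any clique must share a bag in every tree decomposition; so some bag has ≥ 3 vertices and tw(G) ≥ 2. The upper and lower bounds meet at 2, so that is the treewidth.

Treewidth 2.
Bags: B1 = {a, c, d}  B2 = {a, d, e}  B3 = {c, d, f}  B4 = {a, e, i}  B5 = {a, h, i}  B6 = {d, e, g}  B7 = {a, b, e}
Tree: B1–B2, B1–B3, B2–B4, B4–B5, B2–B6, B4–B7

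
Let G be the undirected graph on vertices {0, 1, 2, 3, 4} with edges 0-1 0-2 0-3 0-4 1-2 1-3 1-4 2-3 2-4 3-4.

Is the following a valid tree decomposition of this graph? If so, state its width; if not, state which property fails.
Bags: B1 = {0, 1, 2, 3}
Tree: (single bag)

No — vertex 4 appears in no bag.

A tree decomposition must satisfy three properties: every vertex lies in some bag; for every edge, both endpoints lie together in some bag; and for every vertex, the bags containing it form a connected subtree. Here vertex 4 appears in no bag, so the decomposition is invalid.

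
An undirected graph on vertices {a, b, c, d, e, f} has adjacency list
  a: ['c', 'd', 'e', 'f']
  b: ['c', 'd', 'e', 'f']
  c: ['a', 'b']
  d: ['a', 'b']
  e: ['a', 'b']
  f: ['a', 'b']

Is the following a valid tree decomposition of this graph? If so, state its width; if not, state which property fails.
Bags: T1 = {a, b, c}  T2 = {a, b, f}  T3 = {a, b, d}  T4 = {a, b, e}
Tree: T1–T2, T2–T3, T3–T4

Yes; width 2.

Every vertex of G appears in some bag (union = {a, b, c, d, e, f}); every edge is covered by a bag; and for each vertex v the set of bags containing v is connected in the bag tree. The decomposition is therefore valid. The largest bag has 3 vertices, so the width is 2.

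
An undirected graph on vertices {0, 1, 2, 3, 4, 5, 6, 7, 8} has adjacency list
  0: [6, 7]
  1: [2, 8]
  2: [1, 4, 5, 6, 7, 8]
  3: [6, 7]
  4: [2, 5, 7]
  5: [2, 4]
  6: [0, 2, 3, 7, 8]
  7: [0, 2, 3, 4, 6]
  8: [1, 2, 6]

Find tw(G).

2

A width-2 tree decomposition is:
Bags: B1 = {2, 6, 7}  B2 = {2, 6, 8}  B3 = {2, 4, 7}  B4 = {1, 2, 8}  B5 = {0, 6, 7}  B6 = {2, 4, 5}  B7 = {3, 6, 7}
Tree: B1–B2, B1–B3, B2–B4, B1–B5, B3–B6, B5–B7
The largest bag has 3 vertices, giving width 2; this decomposition certifies tw(G) ≤ 2. On the other hand G contains the 3-clique {0, 6, 7}. A clique must lie in a single bag of any decomposition, so no decomposition can have width below 2. The upper and lower bounds meet at 2, so that is the treewidth.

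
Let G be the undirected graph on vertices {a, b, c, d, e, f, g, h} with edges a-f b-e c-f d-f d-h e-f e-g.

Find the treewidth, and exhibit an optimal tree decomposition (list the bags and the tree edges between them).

The largest bag has 2 vertices, giving width 1; this decomposition certifies tw(G) ≤ 1. Since G has at least one edge (e.g. h–d), it is not an edgeless graph, so tw(G) ≥ 1. Hence tw(G) = 1 exactly.

Treewidth 1.
One optimal decomposition is:
Bags: B1 = {d, h}  B2 = {d, f}  B3 = {e, f}  B4 = {a, f}  B5 = {b, e}  B6 = {c, f}  B7 = {e, g}
Tree: B1–B2, B2–B3, B3–B4, B3–B5, B4–B6, B5–B7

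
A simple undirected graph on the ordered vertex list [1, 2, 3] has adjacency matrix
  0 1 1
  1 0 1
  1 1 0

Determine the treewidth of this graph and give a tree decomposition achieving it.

Treewidth 2.
Bags: B1 = {1, 2, 3}
Tree: (single bag)

A single bag containing all 3 vertices is trivially a valid decomposition of width 2. On the other hand G contains the 3-clique {1, 2, 3}. A clique must lie in a single bag of any decomposition, so no decomposition can have width below 2. Combining the bounds, tw(G) = 2.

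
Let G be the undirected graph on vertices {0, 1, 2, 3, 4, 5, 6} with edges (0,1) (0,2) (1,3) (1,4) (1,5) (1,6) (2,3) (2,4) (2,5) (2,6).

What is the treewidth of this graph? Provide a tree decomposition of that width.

Every bag has size at most 3, so the width is 3 − 1 = 2 and tw(G) ≤ 2. For the lower bound, G contains the cycle 1–5–2–4–1, so G is not a forest; only forests have treewidth ≤ 1, hence tw(G) ≥ 2. Therefore the treewidth is 2.

Treewidth 2.
One such decomposition:
Bags: B1 = {1, 2, 5}  B2 = {1, 2, 4}  B3 = {1, 2, 6}  B4 = {1, 2, 3}  B5 = {0, 1, 2}
Tree: B1–B2, B2–B3, B3–B4, B4–B5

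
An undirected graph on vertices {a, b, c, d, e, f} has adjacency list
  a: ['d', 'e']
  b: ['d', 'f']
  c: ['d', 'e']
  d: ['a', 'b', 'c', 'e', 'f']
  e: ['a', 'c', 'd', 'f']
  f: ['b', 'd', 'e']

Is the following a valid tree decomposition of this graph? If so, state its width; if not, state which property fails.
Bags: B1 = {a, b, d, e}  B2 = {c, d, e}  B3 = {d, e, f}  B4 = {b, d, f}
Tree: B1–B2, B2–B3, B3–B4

A tree decomposition must satisfy three properties: every vertex lies in some bag; for every edge, both endpoints lie together in some bag; and for every vertex, the bags containing it form a connected subtree. Here bags containing vertex b are not connected in the tree, so the decomposition is invalid.

No — bags containing vertex b are not connected in the tree.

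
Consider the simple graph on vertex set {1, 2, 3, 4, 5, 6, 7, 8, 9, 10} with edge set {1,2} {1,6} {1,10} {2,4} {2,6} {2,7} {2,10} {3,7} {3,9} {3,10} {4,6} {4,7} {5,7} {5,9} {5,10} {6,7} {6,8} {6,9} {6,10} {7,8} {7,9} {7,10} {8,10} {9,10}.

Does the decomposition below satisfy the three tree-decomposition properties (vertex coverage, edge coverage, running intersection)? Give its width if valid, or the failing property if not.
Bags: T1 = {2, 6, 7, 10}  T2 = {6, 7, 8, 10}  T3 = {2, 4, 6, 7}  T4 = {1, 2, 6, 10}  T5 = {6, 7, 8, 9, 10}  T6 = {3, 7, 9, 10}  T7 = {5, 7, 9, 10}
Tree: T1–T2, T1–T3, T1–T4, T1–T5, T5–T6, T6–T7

No — bags containing vertex 8 are not connected in the tree.

A tree decomposition must satisfy three properties: every vertex lies in some bag; for every edge, both endpoints lie together in some bag; and for every vertex, the bags containing it form a connected subtree. Here bags containing vertex 8 are not connected in the tree, so the decomposition is invalid.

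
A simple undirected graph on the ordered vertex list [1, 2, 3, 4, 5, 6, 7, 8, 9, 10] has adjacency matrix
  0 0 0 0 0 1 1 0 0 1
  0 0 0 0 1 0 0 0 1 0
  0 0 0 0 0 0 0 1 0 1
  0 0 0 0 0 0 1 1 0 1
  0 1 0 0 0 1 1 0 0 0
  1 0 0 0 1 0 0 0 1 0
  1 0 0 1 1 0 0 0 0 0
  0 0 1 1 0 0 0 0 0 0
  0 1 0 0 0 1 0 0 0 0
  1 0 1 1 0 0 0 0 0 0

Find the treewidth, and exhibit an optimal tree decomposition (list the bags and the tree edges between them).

The largest bag has 3 vertices, giving width 2; this decomposition certifies tw(G) ≤ 2. Since 8–3–10–4–8 is a cycle in G, G is not acyclic. Forests are exactly the graphs of treewidth ≤ 1, so tw(G) ≥ 2. Combining the bounds, tw(G) = 2.

Treewidth 2.
One such decomposition:
Bags: B1 = {3, 4, 8}  B2 = {3, 4, 10}  B3 = {4, 7, 10}  B4 = {1, 7, 10}  B5 = {1, 5, 7}  B6 = {1, 5, 6}  B7 = {2, 5, 6}  B8 = {2, 6, 9}
Tree: B1–B2, B2–B3, B3–B4, B4–B5, B5–B6, B6–B7, B7–B8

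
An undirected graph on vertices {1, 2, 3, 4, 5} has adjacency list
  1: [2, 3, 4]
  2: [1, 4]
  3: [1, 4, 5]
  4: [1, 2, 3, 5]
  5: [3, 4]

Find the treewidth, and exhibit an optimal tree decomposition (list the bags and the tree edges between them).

Treewidth 2.
One such decomposition:
Bags: B1 = {1, 3, 4}  B2 = {3, 4, 5}  B3 = {1, 2, 4}
Tree: B1–B2, B1–B3

Every bag has size at most 3, so the width is 3 − 1 = 2 and tw(G) ≤ 2. On the other hand G contains the 3-clique {1, 2, 4}. A clique must lie in a single bag of any decomposition, so no decomposition can have width below 2. Combining the bounds, tw(G) = 2.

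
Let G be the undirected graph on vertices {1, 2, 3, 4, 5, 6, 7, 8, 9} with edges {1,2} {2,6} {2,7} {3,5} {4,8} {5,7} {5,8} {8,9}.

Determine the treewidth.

1

A width-1 tree decomposition is:
Bags: B1 = {5, 7}  B2 = {3, 5}  B3 = {2, 7}  B4 = {2, 6}  B5 = {1, 2}  B6 = {5, 8}  B7 = {8, 9}  B8 = {4, 8}
Tree: B1–B2, B1–B3, B3–B4, B4–B5, B2–B6, B6–B7, B6–B8
Every bag has size at most 2, so the width is 2 − 1 = 1 and tw(G) ≤ 1. Any graph with an edge has treewidth ≥ 1, and G has the edge 5–7. The upper and lower bounds meet at 1, so that is the treewidth.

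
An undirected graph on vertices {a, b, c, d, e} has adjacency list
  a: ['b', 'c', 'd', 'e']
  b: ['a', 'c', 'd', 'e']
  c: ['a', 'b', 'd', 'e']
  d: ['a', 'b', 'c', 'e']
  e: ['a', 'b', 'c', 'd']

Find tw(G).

A width-4 tree decomposition is:
Bags: B1 = {a, b, c, d, e}
Tree: (single bag)
With just one bag of size 5, the width is 5 − 1 = 4, so tw(G) ≤ 4. On the other hand G contains the 5-clique {a, b, c, d, e}. A clique must lie in a single bag of any decomposition, so no decomposition can have width below 4. Hence tw(G) = 4 exactly.

4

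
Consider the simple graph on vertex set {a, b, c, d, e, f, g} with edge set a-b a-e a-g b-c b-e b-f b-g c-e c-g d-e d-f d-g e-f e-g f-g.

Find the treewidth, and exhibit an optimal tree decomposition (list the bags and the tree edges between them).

Treewidth 3.
One such decomposition:
Bags: B1 = {b, e, f, g}  B2 = {b, c, e, g}  B3 = {a, b, e, g}  B4 = {d, e, f, g}
Tree: B1–B2, B2–B3, B1–B4

The largest bag has 4 vertices, giving width 3; this decomposition certifies tw(G) ≤ 3. On the other hand G contains the 4-clique {d, e, f, g}. A clique must lie in a single bag of any decomposition, so no decomposition can have width below 3. Therefore the treewidth is 3.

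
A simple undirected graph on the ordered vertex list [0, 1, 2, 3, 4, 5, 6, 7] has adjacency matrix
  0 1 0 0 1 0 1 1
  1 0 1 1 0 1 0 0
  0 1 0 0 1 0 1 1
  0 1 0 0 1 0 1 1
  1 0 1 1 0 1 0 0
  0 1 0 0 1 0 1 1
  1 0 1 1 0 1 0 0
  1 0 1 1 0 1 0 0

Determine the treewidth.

4

A width-4 tree decomposition is:
Bags: B1 = {1, 3, 4, 6, 7}  B2 = {1, 2, 4, 6, 7}  B3 = {0, 1, 4, 6, 7}  B4 = {1, 4, 5, 6, 7}
Tree: B1–B2, B2–B3, B3–B4
Each bag holds 5 vertices, so the decomposition has width 4, which upper-bounds the treewidth. For the lower bound: the 5 vertex sets {3,7}, {1,2}, {0,6}, {4}, {5} are disjoint, each induces a connected subgraph, and every pair is joined by at least one edge of G. Contracting each set to a single vertex therefore yields K_{5} as a minor, and since treewidth is minor-monotone, tw(G) ≥ tw(K_{5}) = 4. Therefore the treewidth is 4.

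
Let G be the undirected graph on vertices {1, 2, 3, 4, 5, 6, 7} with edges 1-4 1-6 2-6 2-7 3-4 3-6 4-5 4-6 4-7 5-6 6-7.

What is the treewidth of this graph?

2

A width-2 tree decomposition is:
Bags: B1 = {1, 4, 6}  B2 = {4, 5, 6}  B3 = {4, 6, 7}  B4 = {2, 6, 7}  B5 = {3, 4, 6}
Tree: B1–B2, B1–B3, B3–B4, B2–B5
Every bag has size at most 3, so the width is 3 − 1 = 2 and tw(G) ≤ 2. On the other hand G contains the 3-clique {2, 6, 7}. A clique must lie in a single bag of any decomposition, so no decomposition can have width below 2. Therefore the treewidth is 2.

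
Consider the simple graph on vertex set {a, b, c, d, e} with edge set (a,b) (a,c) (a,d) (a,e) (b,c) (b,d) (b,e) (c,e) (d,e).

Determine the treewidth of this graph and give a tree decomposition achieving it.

Each bag holds 4 vertices, so the decomposition has width 3, which upper-bounds the treewidth. Conversely, {a, b, d, e} is a clique of size 4, and the vertices of any clique must share a bag in every tree decomposition; so some bag has ≥ 4 vertices and tw(G) ≥ 3. The upper and lower bounds meet at 3, so that is the treewidth.

Treewidth 3.
One optimal decomposition is:
Bags: B1 = {a, b, c, e}  B2 = {a, b, d, e}
Tree: B1–B2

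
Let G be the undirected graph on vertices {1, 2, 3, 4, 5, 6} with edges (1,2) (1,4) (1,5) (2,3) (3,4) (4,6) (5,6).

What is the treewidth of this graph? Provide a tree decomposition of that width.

Each bag holds 3 vertices, so the decomposition has width 2, which upper-bounds the treewidth. For the lower bound, G contains the cycle 6–5–1–4–6, so G is not a forest; only forests have treewidth ≤ 1, hence tw(G) ≥ 2. The upper and lower bounds meet at 2, so that is the treewidth.

Treewidth 2.
One such decomposition:
Bags: B1 = {4, 5, 6}  B2 = {1, 4, 5}  B3 = {1, 3, 4}  B4 = {1, 2, 3}
Tree: B1–B2, B2–B3, B3–B4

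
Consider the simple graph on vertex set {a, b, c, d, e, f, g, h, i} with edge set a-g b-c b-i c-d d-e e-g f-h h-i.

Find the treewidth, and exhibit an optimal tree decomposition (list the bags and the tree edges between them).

Every bag has size at most 2, so the width is 2 − 1 = 1 and tw(G) ≤ 1. Any graph with an edge has treewidth ≥ 1, and G has the edge a–g. Therefore the treewidth is 1.

Treewidth 1.
One optimal decomposition is:
Bags: B1 = {a, g}  B2 = {e, g}  B3 = {d, e}  B4 = {c, d}  B5 = {b, c}  B6 = {b, i}  B7 = {h, i}  B8 = {f, h}
Tree: B1–B2, B2–B3, B3–B4, B4–B5, B5–B6, B6–B7, B7–B8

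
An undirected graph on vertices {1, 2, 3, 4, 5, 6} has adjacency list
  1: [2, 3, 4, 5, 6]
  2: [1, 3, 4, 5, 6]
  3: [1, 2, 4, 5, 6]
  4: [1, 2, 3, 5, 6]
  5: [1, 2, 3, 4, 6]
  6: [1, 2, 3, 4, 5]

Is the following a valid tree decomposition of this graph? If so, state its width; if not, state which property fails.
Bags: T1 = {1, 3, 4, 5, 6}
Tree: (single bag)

No — vertex 2 appears in no bag.

A tree decomposition must satisfy three properties: every vertex lies in some bag; for every edge, both endpoints lie together in some bag; and for every vertex, the bags containing it form a connected subtree. Here vertex 2 appears in no bag, so the decomposition is invalid.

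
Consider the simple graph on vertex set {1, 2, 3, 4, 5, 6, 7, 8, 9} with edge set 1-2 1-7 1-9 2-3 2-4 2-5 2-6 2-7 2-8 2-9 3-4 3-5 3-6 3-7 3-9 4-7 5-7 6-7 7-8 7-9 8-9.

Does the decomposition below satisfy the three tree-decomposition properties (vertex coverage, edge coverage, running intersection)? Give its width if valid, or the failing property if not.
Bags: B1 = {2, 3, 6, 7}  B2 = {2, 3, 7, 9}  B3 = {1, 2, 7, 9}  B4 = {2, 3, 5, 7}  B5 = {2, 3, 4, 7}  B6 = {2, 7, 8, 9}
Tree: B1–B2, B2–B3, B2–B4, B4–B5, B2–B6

Checking the three conditions: (i) the bags cover all of {1, 2, 3, 4, 5, 6, 7, 8, 9}; (ii) for each edge, some bag contains both endpoints; (iii) the bags containing any fixed vertex form a subtree. All hold, so the decomposition is valid with width 4 − 1 = 3.

Yes; width 3.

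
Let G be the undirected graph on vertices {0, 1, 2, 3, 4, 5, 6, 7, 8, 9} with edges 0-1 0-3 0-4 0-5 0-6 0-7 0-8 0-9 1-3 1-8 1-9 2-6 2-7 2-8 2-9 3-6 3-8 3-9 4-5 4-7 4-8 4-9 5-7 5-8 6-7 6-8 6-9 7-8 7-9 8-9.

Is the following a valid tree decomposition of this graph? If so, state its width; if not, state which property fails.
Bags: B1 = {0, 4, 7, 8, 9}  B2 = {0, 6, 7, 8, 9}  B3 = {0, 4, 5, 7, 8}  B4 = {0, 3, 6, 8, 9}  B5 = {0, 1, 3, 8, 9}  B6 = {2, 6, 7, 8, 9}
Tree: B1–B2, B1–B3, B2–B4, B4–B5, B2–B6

Yes; width 4.

Every vertex of G appears in some bag (union = {0, 1, 2, 3, 4, 5, 6, 7, 8, 9}); every edge is covered by a bag; and for each vertex v the set of bags containing v is connected in the bag tree. The decomposition is therefore valid. The largest bag has 5 vertices, so the width is 4.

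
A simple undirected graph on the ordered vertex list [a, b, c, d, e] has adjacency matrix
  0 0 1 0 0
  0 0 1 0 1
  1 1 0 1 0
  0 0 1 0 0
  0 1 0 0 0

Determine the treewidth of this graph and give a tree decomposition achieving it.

Treewidth 1.
One optimal decomposition is:
Bags: B1 = {b, c}  B2 = {c, d}  B3 = {b, e}  B4 = {a, c}
Tree: B1–B2, B1–B3, B1–B4

Each bag holds 2 vertices, so the decomposition has width 1, which upper-bounds the treewidth. Any graph with an edge has treewidth ≥ 1, and G has the edge c–b. Combining the bounds, tw(G) = 1.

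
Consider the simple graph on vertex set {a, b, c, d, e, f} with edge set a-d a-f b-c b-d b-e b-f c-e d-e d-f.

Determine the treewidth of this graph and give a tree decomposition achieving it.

Every bag has size at most 3, so the width is 3 − 1 = 2 and tw(G) ≤ 2. For the lower bound, the 3 vertices {b, d, e} are pairwise adjacent, and any tree decomposition puts a clique entirely inside one bag — forcing width ≥ 2. Combining the bounds, tw(G) = 2.

Treewidth 2.
One such decomposition:
Bags: B1 = {b, d, f}  B2 = {b, d, e}  B3 = {a, d, f}  B4 = {b, c, e}
Tree: B1–B2, B1–B3, B2–B4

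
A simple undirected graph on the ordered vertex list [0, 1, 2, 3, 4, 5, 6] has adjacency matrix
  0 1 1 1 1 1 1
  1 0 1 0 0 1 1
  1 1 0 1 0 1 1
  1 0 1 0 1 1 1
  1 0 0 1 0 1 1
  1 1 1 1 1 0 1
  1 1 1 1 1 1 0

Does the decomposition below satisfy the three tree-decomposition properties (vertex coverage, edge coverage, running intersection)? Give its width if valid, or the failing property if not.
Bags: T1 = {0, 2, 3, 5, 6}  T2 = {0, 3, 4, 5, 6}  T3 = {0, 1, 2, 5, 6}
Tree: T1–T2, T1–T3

Checking the three conditions: (i) the bags cover all of {0, 1, 2, 3, 4, 5, 6}; (ii) for each edge, some bag contains both endpoints; (iii) the bags containing any fixed vertex form a subtree. All hold, so the decomposition is valid with width 5 − 1 = 4.

Yes; width 4.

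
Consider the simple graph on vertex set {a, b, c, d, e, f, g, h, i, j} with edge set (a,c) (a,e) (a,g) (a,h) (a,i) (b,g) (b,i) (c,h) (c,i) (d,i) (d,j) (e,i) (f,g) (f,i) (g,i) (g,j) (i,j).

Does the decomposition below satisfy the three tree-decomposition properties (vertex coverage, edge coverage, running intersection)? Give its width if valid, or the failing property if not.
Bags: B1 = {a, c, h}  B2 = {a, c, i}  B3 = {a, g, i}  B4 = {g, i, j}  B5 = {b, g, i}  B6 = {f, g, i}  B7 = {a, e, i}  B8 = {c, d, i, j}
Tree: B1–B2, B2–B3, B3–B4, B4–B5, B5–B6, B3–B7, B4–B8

No — bags containing vertex c are not connected in the tree.

A tree decomposition must satisfy three properties: every vertex lies in some bag; for every edge, both endpoints lie together in some bag; and for every vertex, the bags containing it form a connected subtree. Here bags containing vertex c are not connected in the tree, so the decomposition is invalid.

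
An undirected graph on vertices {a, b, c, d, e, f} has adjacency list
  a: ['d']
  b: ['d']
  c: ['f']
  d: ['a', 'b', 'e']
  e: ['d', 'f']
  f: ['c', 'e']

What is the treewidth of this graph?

1

A width-1 tree decomposition is:
Bags: B1 = {a, d}  B2 = {d, e}  B3 = {b, d}  B4 = {e, f}  B5 = {c, f}
Tree: B1–B2, B1–B3, B2–B4, B4–B5
The largest bag has 2 vertices, giving width 1; this decomposition certifies tw(G) ≤ 1. Any graph with an edge has treewidth ≥ 1, and G has the edge d–a. Hence tw(G) = 1 exactly.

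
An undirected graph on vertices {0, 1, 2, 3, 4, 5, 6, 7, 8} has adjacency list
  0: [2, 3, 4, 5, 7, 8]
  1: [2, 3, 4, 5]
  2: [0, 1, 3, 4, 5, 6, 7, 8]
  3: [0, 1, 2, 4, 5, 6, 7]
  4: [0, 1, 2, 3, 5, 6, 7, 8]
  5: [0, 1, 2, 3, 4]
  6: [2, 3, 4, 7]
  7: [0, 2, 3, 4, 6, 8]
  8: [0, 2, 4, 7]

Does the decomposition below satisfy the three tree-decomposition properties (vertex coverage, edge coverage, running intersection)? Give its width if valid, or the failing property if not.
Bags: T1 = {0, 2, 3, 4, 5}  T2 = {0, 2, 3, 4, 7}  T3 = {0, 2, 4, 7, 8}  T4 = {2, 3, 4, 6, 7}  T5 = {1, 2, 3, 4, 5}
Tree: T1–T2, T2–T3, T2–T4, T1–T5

Yes; width 4.

Vertex coverage: the bags together contain {0, 1, 2, 3, 4, 5, 6, 7, 8}, the full vertex set. Edge coverage: each edge of G has both endpoints in at least one bag. Running intersection: for every vertex, the bags containing it form a connected subtree. All three properties hold, so this is a valid tree decomposition of width max|bag| − 1 = 4, and hence tw(G) ≤ 4.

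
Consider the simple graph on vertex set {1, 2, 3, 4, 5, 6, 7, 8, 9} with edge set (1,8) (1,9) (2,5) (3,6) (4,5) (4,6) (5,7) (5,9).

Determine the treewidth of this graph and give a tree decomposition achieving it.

Treewidth 1.
Bags: B1 = {2, 5}  B2 = {5, 7}  B3 = {4, 5}  B4 = {5, 9}  B5 = {1, 9}  B6 = {4, 6}  B7 = {1, 8}  B8 = {3, 6}
Tree: B1–B2, B1–B3, B1–B4, B4–B5, B3–B6, B5–B7, B6–B8

Every bag has size at most 2, so the width is 2 − 1 = 1 and tw(G) ≤ 1. G has an edge, so its treewidth is at least 1. The upper and lower bounds meet at 1, so that is the treewidth.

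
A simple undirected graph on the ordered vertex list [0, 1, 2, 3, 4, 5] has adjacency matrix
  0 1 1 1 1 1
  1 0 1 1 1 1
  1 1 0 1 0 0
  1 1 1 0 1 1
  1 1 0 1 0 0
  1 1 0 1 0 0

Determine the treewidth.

A width-3 tree decomposition is:
Bags: B1 = {0, 1, 3, 5}  B2 = {0, 1, 2, 3}  B3 = {0, 1, 3, 4}
Tree: B1–B2, B1–B3
Each bag holds 4 vertices, so the decomposition has width 3, which upper-bounds the treewidth. For the lower bound, the 4 vertices {0, 1, 2, 3} are pairwise adjacent, and any tree decomposition puts a clique entirely inside one bag — forcing width ≥ 3. Hence tw(G) = 3 exactly.

3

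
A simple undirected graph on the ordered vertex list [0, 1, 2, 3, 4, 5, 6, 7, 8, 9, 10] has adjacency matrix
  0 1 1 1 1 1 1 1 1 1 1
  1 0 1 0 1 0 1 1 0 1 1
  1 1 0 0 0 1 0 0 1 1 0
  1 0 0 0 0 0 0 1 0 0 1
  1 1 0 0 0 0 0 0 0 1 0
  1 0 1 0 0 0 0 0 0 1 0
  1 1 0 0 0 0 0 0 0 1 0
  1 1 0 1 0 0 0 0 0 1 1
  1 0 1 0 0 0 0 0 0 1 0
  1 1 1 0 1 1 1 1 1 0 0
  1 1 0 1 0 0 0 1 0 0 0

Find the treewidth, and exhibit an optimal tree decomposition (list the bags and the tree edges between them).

The largest bag has 4 vertices, giving width 3; this decomposition certifies tw(G) ≤ 3. On the other hand G contains the 4-clique {0, 2, 8, 9}. A clique must lie in a single bag of any decomposition, so no decomposition can have width below 3. Combining the bounds, tw(G) = 3.

Treewidth 3.
One such decomposition:
Bags: B1 = {0, 1, 7, 9}  B2 = {0, 1, 7, 10}  B3 = {0, 1, 2, 9}  B4 = {0, 2, 8, 9}  B5 = {0, 1, 4, 9}  B6 = {0, 3, 7, 10}  B7 = {0, 2, 5, 9}  B8 = {0, 1, 6, 9}
Tree: B1–B2, B1–B3, B3–B4, B3–B5, B2–B6, B4–B7, B5–B8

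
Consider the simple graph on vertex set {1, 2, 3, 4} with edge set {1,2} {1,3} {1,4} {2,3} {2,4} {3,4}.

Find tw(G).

3

A width-3 tree decomposition is:
Bags: B1 = {1, 2, 3, 4}
Tree: (single bag)
A single bag containing all 4 vertices is trivially a valid decomposition of width 3. For the lower bound, the 4 vertices {1, 2, 3, 4} are pairwise adjacent, and any tree decomposition puts a clique entirely inside one bag — forcing width ≥ 3. Therefore the treewidth is 3.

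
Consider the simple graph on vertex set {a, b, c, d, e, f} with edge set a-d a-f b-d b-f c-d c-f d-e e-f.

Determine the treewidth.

A width-2 tree decomposition is:
Bags: B1 = {b, d, f}  B2 = {d, e, f}  B3 = {c, d, f}  B4 = {a, d, f}
Tree: B1–B2, B2–B3, B3–B4
The largest bag has 3 vertices, giving width 2; this decomposition certifies tw(G) ≤ 2. The edges f–b–d–e–f form a cycle, so G is not a tree and its treewidth is at least 2. Hence tw(G) = 2 exactly.

2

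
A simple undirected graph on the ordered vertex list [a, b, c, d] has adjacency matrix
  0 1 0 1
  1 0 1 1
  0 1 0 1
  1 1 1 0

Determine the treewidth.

2

A width-2 tree decomposition is:
Bags: B1 = {b, c, d}  B2 = {a, b, d}
Tree: B1–B2
Every bag has size at most 3, so the width is 3 − 1 = 2 and tw(G) ≤ 2. Conversely, {b, c, d} is a clique of size 3, and the vertices of any clique must share a bag in every tree decomposition; so some bag has ≥ 3 vertices and tw(G) ≥ 2. Combining the bounds, tw(G) = 2.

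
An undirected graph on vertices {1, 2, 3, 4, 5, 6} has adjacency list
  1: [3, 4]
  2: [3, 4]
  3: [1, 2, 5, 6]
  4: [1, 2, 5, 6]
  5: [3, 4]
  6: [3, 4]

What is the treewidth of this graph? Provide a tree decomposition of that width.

Treewidth 2.
One optimal decomposition is:
Bags: B1 = {3, 4, 5}  B2 = {1, 3, 4}  B3 = {3, 4, 6}  B4 = {2, 3, 4}
Tree: B1–B2, B2–B3, B3–B4

Each bag holds 3 vertices, so the decomposition has width 2, which upper-bounds the treewidth. Since 4–5–3–1–4 is a cycle in G, G is not acyclic. Forests are exactly the graphs of treewidth ≤ 1, so tw(G) ≥ 2. Therefore the treewidth is 2.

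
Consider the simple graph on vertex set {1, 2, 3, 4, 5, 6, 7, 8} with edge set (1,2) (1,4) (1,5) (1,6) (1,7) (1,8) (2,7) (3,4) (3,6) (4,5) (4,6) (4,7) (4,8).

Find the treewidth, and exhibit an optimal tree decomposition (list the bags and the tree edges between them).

Treewidth 2.
One optimal decomposition is:
Bags: B1 = {3, 4, 6}  B2 = {1, 4, 6}  B3 = {1, 4, 7}  B4 = {1, 4, 8}  B5 = {1, 2, 7}  B6 = {1, 4, 5}
Tree: B1–B2, B2–B3, B3–B4, B3–B5, B4–B6

The largest bag has 3 vertices, giving width 2; this decomposition certifies tw(G) ≤ 2. On the other hand G contains the 3-clique {1, 2, 7}. A clique must lie in a single bag of any decomposition, so no decomposition can have width below 2. The upper and lower bounds meet at 2, so that is the treewidth.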